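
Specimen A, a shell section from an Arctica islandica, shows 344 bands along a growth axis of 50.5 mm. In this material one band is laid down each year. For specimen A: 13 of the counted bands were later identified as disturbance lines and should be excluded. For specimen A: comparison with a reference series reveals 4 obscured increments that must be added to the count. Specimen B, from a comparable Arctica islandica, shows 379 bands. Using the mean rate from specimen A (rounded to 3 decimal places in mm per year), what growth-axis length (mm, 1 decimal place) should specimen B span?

Specimen A: correcting the raw count gives 344 − 13 + 4 = 335 true bands.
A: 50.5 mm over 335 years gives 50.5 / 335 ≈ 0.151 mm per year.
B's length ≈ 0.151 × 379 = 57.2 mm.

57.2 mm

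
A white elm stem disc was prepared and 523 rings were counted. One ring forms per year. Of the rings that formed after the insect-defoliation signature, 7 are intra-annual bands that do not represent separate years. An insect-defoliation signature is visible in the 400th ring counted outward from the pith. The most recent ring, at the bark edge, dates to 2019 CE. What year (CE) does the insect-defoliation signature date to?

1903 CE

Between ring 400 and the bark edge there are 523 − 400 = 123 rings.
123 − 7 false = 116 true rings after the insect-defoliation signature.
The ring at the bark edge is 2019 CE, so the insect-defoliation signature dates to 2019 − 116 = 1903 CE.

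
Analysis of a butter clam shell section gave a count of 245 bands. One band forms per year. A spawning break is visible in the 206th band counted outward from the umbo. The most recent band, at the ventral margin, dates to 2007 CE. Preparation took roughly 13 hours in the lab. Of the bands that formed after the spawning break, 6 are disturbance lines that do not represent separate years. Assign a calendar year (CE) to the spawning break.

245 − 206 = 39 bands lie beyond the spawning break toward the ventral margin.
39 − 6 false = 33 true bands after the spawning break.
Counting back 33 years from 2007 CE places the spawning break in 2007 − 33 = 1974 CE.

1974 CE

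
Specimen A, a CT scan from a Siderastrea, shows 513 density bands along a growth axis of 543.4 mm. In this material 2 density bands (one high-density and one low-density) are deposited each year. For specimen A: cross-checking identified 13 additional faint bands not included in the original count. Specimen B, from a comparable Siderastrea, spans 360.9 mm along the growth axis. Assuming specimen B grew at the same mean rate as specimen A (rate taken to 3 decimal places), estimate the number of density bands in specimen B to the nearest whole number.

349 density bands

Specimen A: adjusted count: 513 + 13 = 526 density bands.
Specimen A: dividing by 2 density bands per year: 526 / 2 = 263 years.
A: 543.4 mm over 263 years gives 543.4 / 263 ≈ 2.066 mm per year.
B spans 360.9 / 2.066 = 174.69 years; at 2 density bands per year that is 174.69 × 2 ≈ 349 density bands.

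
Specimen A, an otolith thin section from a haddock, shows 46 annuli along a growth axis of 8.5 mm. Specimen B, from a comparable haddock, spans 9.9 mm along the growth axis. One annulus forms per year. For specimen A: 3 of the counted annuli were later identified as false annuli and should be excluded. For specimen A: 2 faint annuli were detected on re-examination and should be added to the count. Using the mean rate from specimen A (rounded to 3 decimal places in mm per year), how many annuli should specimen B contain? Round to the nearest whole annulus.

Specimen A: true annulus count = 46 − 3 + 2 = 45.
A: 8.5 mm over 45 years gives 8.5 / 45 ≈ 0.189 mm per year.
B spans 9.9 / 0.189 = 52.38 years ≈ 52 annuli.

52 annuli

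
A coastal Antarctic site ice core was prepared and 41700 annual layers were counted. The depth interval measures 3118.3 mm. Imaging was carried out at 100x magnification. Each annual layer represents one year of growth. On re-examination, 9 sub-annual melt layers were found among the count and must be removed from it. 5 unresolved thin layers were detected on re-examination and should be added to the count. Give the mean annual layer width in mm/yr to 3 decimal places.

0.075 mm/yr

After corrections the count is 41700 − 9 + 5 = 41696 annual layers.
Mean rate = 3118.3 mm / 41696 years ≈ 0.075 mm/yr.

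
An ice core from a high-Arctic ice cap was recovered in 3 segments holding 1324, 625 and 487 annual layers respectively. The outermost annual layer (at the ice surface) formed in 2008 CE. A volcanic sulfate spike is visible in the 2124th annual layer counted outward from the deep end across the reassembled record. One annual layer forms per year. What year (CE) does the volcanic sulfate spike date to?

Total annual layers = 1324 + 625 + 487 = 2436.
The volcanic sulfate spike sits at annual layer 2124 from the deep end, so 2436 − 2124 = 312 annual layers formed after it.
The annual layer at the ice surface is 2008 CE, so the volcanic sulfate spike dates to 2008 − 312 = 1696 CE.

1696 CE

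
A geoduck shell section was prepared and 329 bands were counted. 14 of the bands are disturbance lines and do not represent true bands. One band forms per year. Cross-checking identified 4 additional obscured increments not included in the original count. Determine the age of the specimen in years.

Adjusted count: 329 − 14 + 4 = 319 bands.
With a one-to-one band periodicity this is 319 years.

319 years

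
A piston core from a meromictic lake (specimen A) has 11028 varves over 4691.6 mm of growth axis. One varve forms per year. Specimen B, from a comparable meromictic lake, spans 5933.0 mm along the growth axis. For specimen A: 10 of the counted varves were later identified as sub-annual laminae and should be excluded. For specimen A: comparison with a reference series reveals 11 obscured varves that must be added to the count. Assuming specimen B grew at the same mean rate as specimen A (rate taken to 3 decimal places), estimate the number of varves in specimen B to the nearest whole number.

13960 varves

Specimen A: after corrections the count is 11028 − 10 + 11 = 11029 varves.
A: Extension rate ≈ 4691.6 / 11029 = 0.425 mm/yr.
For B, 5933.0 / 0.425 = 13960.00 years ≈ 13960 varves.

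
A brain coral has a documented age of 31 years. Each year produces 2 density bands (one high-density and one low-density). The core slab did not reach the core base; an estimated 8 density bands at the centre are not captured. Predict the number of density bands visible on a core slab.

54 density bands

Expected density bands: 31 × 2 = 62.
Less the 8 uncaptured density bands: 62 − 8 = 54.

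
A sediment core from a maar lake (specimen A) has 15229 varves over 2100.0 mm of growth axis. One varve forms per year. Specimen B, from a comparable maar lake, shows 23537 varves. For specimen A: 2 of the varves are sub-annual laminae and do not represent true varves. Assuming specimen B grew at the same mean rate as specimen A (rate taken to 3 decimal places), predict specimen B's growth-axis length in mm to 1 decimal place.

Specimen A: after corrections the count is 15229 − 2 = 15227 varves.
A: 2100.0 mm over 15227 years gives 2100.0 / 15227 ≈ 0.138 mm per year.
For B, 0.138 mm/year × 23537 years = 3248.1 mm.

3248.1 mm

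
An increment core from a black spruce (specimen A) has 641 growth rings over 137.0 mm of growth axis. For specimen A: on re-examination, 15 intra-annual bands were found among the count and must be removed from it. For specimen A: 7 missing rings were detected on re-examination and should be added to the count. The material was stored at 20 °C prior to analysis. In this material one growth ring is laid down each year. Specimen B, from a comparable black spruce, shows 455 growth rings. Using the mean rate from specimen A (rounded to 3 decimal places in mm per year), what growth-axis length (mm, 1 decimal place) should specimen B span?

98.3 mm

Specimen A: after corrections the count is 641 − 15 + 7 = 633 growth rings.
A: 137.0 mm over 633 years gives 137.0 / 633 ≈ 0.216 mm per year.
Length of B = 0.216 × 455 = 98.3 mm.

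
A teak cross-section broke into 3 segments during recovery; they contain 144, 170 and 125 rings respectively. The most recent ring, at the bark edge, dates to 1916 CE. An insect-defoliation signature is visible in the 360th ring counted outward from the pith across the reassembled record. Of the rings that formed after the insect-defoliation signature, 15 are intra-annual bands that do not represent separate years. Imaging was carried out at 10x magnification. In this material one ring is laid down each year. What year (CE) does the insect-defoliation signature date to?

1852 CE

Total rings = 144 + 170 + 125 = 439.
439 − 360 = 79 rings lie beyond the insect-defoliation signature toward the bark edge.
Excluding 15 false rings: 79 − 15 = 64.
Counting back 64 years from 1916 CE places the insect-defoliation signature in 1916 − 64 = 1852 CE.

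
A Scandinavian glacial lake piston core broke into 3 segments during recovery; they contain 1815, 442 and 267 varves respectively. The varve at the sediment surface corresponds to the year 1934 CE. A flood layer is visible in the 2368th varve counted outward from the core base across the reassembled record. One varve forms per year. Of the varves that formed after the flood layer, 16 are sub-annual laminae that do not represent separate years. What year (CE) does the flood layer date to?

1794 CE

Total varves = 1815 + 442 + 267 = 2524.
2524 − 2368 = 156 varves lie beyond the flood layer toward the sediment surface.
156 − 16 false = 140 true varves after the flood layer.
Counting back 140 years from 1934 CE places the flood layer in 1934 − 140 = 1794 CE.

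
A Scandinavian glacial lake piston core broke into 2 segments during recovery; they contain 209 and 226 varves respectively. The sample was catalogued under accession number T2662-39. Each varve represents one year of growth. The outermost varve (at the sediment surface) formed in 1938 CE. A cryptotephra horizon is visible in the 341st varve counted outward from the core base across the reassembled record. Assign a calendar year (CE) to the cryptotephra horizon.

Total varves = 209 + 226 = 435.
435 − 341 = 94 varves lie beyond the cryptotephra horizon toward the sediment surface.
1938 − 94 = 1844 CE.

1844 CE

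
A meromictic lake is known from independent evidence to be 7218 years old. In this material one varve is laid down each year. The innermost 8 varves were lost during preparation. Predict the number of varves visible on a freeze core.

7210 varves

At one varve per year, 7218 years correspond to 7218 varves.
Less the 8 uncaptured varves: 7218 − 8 = 7210.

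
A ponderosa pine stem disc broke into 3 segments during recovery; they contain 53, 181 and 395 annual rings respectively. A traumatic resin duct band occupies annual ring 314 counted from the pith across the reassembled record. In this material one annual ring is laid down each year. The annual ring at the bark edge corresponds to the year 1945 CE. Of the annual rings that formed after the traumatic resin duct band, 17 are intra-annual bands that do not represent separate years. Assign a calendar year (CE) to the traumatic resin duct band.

Total annual rings = 53 + 181 + 395 = 629.
Between annual ring 314 and the bark edge there are 629 − 314 = 315 annual rings.
315 − 17 false = 298 true annual rings after the traumatic resin duct band.
The annual ring at the bark edge is 1945 CE, so the traumatic resin duct band dates to 1945 − 298 = 1647 CE.

1647 CE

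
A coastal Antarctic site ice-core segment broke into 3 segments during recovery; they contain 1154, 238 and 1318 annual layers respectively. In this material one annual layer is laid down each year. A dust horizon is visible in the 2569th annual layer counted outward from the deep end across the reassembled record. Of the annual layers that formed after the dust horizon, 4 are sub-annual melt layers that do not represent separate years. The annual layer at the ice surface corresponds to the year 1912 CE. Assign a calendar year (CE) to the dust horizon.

1775 CE

Total annual layers = 1154 + 238 + 1318 = 2710.
2710 − 2569 = 141 annual layers lie beyond the dust horizon toward the ice surface.
Removing the 4 false annual layers leaves 141 − 4 = 137 true annual layers beyond the dust horizon.
1912 − 137 = 1775 CE.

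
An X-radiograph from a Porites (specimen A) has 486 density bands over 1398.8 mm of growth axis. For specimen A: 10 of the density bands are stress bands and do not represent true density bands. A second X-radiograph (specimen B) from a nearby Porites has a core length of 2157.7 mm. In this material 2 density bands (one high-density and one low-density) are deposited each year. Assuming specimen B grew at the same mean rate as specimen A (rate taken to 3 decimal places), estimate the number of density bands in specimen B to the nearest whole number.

734 density bands

Specimen A: adjusted count: 486 − 10 = 476 density bands.
Specimen A: with 2 density bands per year, 476 / 2 = 238 years.
A: 1398.8 mm over 238 years gives 1398.8 / 238 ≈ 5.877 mm/year.
B spans 2157.7 / 5.877 = 367.14 years; at 2 density bands per year that is 367.14 × 2 ≈ 734 density bands.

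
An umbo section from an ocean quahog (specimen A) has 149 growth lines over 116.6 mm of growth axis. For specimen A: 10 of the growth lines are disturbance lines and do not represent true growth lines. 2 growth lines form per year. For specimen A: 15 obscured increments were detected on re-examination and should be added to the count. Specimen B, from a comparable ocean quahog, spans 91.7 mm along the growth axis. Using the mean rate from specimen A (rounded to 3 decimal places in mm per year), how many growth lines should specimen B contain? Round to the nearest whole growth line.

121 growth lines

Specimen A: after corrections the count is 149 − 10 + 15 = 154 growth lines.
Specimen A: with 2 growth lines per year, 154 / 2 = 77 years.
A: Mean rate = 116.6 mm / 77 years ≈ 1.514 mm/year.
For B, 91.7 / 1.514 = 60.57 years; at 2 growth lines per year that is 60.57 × 2 ≈ 121 growth lines.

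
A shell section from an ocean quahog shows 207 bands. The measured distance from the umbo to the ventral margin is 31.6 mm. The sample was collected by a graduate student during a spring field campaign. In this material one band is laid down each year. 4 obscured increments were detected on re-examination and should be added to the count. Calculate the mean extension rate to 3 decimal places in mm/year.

0.150 mm/year

After corrections the count is 207 + 4 = 211 bands.
Mean rate = 31.6 mm / 211 years ≈ 0.150 mm/year.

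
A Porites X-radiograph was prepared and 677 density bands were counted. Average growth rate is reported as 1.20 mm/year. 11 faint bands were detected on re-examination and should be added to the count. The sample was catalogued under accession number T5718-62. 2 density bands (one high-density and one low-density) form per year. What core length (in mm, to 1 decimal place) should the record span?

Adjusted count: 677 + 11 = 688 density bands.
688 density bands at 2 per year is 688 / 2 = 344 years.
Predicted length = 1.20 mm/year × 344 years = 412.8 mm.

412.8 mm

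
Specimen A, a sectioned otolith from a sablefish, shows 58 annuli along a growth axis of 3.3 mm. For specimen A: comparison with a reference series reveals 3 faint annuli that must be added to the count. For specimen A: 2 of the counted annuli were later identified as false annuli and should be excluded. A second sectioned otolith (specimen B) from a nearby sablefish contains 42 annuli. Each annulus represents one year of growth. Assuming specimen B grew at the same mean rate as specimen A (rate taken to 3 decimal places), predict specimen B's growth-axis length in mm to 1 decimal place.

Specimen A: correcting the raw count gives 58 − 2 + 3 = 59 true annuli.
A: 3.3 mm over 59 years gives 3.3 / 59 ≈ 0.056 mm/year.
Length of B = 0.056 × 42 = 2.4 mm.

2.4 mm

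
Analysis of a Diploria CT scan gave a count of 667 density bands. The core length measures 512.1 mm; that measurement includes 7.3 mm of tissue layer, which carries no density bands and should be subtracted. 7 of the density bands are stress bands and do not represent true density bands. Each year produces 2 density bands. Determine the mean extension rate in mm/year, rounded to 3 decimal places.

True density band count = 667 − 7 = 660.
660 density bands at 2 per year is 660 / 2 = 330 years.
Net length = 512.1 − 7.3 = 504.8 mm.
Extension rate ≈ 504.8 / 330 = 1.530 mm/year.

1.530 mm/year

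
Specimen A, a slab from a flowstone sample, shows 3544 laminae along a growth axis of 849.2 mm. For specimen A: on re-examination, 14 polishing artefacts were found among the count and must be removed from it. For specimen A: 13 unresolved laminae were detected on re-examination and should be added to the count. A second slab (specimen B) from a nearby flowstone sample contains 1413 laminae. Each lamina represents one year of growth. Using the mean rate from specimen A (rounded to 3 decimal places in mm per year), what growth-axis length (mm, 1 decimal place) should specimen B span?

Specimen A: adjusted count: 3544 − 14 + 13 = 3543 laminae.
A: Mean rate = 849.2 mm / 3543 years ≈ 0.240 mm/yr.
Length of B = 0.240 × 1413 = 339.1 mm.

339.1 mm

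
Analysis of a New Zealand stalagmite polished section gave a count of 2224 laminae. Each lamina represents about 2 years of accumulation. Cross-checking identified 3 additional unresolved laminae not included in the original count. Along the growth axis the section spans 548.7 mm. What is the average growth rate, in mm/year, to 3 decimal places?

Adjusted count: 2224 + 3 = 2227 laminae.
At 2 years per lamina, 2227 × 2 = 4454 years.
Extension rate ≈ 548.7 / 4454 = 0.123 mm/year.

0.123 mm/year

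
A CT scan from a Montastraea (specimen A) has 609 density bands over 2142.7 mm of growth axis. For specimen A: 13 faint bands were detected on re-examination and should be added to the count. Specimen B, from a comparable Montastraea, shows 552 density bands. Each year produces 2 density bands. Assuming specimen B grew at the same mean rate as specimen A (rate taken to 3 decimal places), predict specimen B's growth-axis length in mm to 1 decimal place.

1901.6 mm

Specimen A: after corrections the count is 609 + 13 = 622 density bands.
Specimen A: 622 density bands at 2 per year is 622 / 2 = 311 years.
A: 2142.7 mm over 311 years gives 2142.7 / 311 ≈ 6.890 mm/year.
Specimen B: with 2 density bands per year, 552 / 2 = 276 years. For B, 6.890 mm/year × 276 years = 1901.6 mm.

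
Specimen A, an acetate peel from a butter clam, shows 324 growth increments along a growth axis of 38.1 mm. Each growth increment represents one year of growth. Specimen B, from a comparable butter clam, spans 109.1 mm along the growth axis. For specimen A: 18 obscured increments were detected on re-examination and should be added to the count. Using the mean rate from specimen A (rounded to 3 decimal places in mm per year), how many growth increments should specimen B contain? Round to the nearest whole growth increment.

983 growth increments

Specimen A: after corrections the count is 324 + 18 = 342 growth increments.
A: Mean rate = 38.1 mm / 342 years ≈ 0.111 mm per year.
For B, 109.1 / 0.111 = 982.88 years ≈ 983 growth increments.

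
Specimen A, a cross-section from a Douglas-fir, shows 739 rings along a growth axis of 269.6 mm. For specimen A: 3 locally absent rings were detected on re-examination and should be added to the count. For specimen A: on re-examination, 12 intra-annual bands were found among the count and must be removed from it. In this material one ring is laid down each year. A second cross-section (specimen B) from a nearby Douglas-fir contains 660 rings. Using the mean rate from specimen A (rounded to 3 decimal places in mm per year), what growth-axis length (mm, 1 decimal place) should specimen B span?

243.5 mm

Specimen A: true ring count = 739 − 12 + 3 = 730.
A: Extension rate ≈ 269.6 / 730 = 0.369 mm/yr.
Length of B = 0.369 × 660 = 243.5 mm.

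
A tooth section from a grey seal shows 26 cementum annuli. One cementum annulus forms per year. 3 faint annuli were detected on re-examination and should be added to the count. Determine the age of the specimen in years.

29 years

Correcting the raw count gives 26 + 3 = 29 true cementum annuli.
With a one-to-one cementum annulus periodicity this is 29 years.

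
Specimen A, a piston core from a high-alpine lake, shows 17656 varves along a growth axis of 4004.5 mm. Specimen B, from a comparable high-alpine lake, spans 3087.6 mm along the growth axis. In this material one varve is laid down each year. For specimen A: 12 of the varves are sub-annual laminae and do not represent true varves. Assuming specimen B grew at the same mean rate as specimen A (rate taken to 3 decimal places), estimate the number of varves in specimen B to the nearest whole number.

13602 varves

Specimen A: correcting the raw count gives 17656 − 12 = 17644 true varves.
A: Extension rate ≈ 4004.5 / 17644 = 0.227 mm/yr.
Specimen B: 3087.6 mm / 0.227 mm per year = 13601.76 years ≈ 13602 varves.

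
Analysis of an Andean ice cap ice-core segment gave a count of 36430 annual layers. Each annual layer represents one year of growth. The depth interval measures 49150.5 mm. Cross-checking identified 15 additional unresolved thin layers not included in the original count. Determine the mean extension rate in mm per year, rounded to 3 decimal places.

1.349 mm per year

Correcting the raw count gives 36430 + 15 = 36445 true annual layers.
Mean rate = 49150.5 mm / 36445 years ≈ 1.349 mm per year.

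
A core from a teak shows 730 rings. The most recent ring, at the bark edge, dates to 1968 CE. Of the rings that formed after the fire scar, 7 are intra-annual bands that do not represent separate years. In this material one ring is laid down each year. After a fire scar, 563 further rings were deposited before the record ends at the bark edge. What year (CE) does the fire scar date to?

1412 CE

563 rings formed after the fire scar.
Excluding 7 false rings: 563 − 7 = 556.
Counting back 556 years from 1968 CE places the fire scar in 1968 − 556 = 1412 CE.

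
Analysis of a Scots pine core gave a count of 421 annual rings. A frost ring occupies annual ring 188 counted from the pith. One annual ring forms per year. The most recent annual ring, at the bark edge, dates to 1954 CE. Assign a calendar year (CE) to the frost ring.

421 − 188 = 233 annual rings lie beyond the frost ring toward the bark edge.
The annual ring at the bark edge is 1954 CE, so the frost ring dates to 1954 − 233 = 1721 CE.

1721 CE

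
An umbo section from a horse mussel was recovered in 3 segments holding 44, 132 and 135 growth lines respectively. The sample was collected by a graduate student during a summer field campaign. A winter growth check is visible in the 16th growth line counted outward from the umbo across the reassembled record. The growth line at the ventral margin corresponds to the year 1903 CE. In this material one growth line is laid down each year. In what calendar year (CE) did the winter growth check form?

Total growth lines = 44 + 132 + 135 = 311.
The winter growth check sits at growth line 16 from the umbo, so 311 − 16 = 295 growth lines formed after it.
The growth line at the ventral margin is 1903 CE, so the winter growth check dates to 1903 − 295 = 1608 CE.

1608 CE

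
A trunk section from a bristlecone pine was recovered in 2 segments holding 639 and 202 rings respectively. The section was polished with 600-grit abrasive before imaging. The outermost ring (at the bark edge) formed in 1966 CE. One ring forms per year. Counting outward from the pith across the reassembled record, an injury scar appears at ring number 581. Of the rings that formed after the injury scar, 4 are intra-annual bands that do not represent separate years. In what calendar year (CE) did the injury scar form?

1710 CE

Total rings = 639 + 202 = 841.
841 − 581 = 260 rings lie beyond the injury scar toward the bark edge.
Excluding 4 false rings: 260 − 4 = 256.
The ring at the bark edge is 1966 CE, so the injury scar dates to 1966 − 256 = 1710 CE.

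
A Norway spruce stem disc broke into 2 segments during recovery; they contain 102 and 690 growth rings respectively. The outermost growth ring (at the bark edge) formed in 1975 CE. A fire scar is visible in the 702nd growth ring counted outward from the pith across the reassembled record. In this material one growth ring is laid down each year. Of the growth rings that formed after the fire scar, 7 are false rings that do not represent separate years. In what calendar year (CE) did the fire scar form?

Total growth rings = 102 + 690 = 792.
Between growth ring 702 and the bark edge there are 792 − 702 = 90 growth rings.
90 − 7 false = 83 true growth rings after the fire scar.
The growth ring at the bark edge is 1975 CE, so the fire scar dates to 1975 − 83 = 1892 CE.

1892 CE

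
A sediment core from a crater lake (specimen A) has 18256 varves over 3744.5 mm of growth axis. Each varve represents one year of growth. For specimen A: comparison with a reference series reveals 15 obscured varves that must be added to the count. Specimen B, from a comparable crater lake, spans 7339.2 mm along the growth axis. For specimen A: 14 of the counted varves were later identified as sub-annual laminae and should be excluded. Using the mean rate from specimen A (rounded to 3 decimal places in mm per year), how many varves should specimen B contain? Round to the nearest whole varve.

Specimen A: after corrections the count is 18256 − 14 + 15 = 18257 varves.
A: Extension rate ≈ 3744.5 / 18257 = 0.205 mm/yr.
For B, 7339.2 / 0.205 = 35800.98 years ≈ 35801 varves.

35801 varves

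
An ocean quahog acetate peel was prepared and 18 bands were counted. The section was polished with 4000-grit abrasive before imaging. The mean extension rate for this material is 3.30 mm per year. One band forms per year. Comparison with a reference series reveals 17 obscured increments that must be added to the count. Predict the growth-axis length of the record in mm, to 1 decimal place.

115.5 mm

True band count = 18 + 17 = 35.
Length ≈ 3.30 × 35 = 115.5 mm.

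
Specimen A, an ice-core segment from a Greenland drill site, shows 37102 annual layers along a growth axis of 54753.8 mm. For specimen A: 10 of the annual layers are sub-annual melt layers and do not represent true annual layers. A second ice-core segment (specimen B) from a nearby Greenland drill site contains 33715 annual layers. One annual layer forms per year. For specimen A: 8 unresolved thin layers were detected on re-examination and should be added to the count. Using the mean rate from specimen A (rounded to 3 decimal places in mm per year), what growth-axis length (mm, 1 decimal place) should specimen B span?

Specimen A: correcting the raw count gives 37102 − 10 + 8 = 37100 true annual layers.
A: Mean rate = 54753.8 mm / 37100 years ≈ 1.476 mm/year.
B's length ≈ 1.476 × 33715 = 49763.3 mm.

49763.3 mm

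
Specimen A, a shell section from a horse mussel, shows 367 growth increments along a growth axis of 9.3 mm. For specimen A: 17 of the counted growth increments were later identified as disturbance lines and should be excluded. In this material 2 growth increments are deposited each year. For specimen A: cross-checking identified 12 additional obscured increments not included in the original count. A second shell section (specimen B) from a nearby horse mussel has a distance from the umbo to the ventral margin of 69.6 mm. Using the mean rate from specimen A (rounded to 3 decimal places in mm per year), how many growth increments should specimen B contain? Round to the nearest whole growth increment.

2729 growth increments

Specimen A: after corrections the count is 367 − 17 + 12 = 362 growth increments.
Specimen A: with 2 growth increments per year, 362 / 2 = 181 years.
A: 9.3 mm over 181 years gives 9.3 / 181 ≈ 0.051 mm per year.
For B, 69.6 / 0.051 = 1364.71 years; at 2 growth increments per year that is 1364.71 × 2 ≈ 2729 growth increments.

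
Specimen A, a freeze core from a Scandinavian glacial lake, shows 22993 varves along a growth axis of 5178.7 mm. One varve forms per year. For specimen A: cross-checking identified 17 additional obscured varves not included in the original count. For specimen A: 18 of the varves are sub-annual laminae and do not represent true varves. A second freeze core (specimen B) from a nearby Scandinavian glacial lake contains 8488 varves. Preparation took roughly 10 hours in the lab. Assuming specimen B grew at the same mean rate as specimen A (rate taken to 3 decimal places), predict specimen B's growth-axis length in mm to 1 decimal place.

1909.8 mm

Specimen A: true varve count = 22993 − 18 + 17 = 22992.
A: Mean rate = 5178.7 mm / 22992 years ≈ 0.225 mm per year.
B's length ≈ 0.225 × 8488 = 1909.8 mm.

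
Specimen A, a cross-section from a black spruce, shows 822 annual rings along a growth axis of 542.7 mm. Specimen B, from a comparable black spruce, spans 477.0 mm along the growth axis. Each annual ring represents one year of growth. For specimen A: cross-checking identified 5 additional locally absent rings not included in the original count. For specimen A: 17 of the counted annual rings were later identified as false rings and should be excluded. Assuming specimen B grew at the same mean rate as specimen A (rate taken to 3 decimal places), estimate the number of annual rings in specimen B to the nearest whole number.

712 annual rings

Specimen A: adjusted count: 822 − 17 + 5 = 810 annual rings.
A: Extension rate ≈ 542.7 / 810 = 0.670 mm/year.
B spans 477.0 / 0.670 = 711.94 years ≈ 712 annual rings.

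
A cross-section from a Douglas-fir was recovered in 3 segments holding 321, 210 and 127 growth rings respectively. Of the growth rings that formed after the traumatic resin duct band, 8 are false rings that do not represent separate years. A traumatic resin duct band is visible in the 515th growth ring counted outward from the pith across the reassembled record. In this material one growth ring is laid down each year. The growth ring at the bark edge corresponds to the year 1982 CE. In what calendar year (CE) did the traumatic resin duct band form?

1847 CE

Total growth rings = 321 + 210 + 127 = 658.
658 − 515 = 143 growth rings lie beyond the traumatic resin duct band toward the bark edge.
Removing the 8 false growth rings leaves 143 − 8 = 135 true growth rings beyond the traumatic resin duct band.
1982 − 135 = 1847 CE.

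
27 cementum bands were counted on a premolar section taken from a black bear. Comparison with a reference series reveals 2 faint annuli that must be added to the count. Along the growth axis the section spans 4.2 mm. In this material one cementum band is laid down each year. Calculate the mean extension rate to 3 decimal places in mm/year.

0.145 mm/year

Adjusted count: 27 + 2 = 29 cementum bands.
Extension rate ≈ 4.2 / 29 = 0.145 mm/year.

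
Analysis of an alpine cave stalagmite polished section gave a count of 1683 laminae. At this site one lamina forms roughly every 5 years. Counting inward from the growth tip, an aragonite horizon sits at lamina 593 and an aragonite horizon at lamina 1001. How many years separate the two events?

2040 years

The two markers are separated by 1001 − 593 = 408 laminae.
At 5 years per lamina, 408 × 5 = 2040 years.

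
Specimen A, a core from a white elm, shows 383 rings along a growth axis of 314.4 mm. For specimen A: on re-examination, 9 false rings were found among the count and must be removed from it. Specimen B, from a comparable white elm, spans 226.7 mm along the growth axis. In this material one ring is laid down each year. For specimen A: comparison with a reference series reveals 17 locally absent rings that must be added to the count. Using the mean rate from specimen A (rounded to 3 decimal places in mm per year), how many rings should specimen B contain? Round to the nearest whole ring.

282 rings

Specimen A: correcting the raw count gives 383 − 9 + 17 = 391 true rings.
A: Extension rate ≈ 314.4 / 391 = 0.804 mm per year.
Specimen B: 226.7 mm / 0.804 mm per year = 281.97 years ≈ 282 rings.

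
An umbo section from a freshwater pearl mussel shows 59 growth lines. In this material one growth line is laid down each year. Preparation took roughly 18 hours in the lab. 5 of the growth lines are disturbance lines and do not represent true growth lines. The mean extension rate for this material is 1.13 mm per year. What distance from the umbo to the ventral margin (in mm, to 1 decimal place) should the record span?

True growth line count = 59 − 5 = 54.
Length ≈ 1.13 × 54 = 61.0 mm.

61.0 mm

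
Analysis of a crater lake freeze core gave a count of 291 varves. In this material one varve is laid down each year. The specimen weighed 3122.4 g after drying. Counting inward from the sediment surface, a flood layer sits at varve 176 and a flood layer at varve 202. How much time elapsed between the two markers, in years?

26 yr

Separation: 202 − 176 = 26 varves.
At one varve per year, 26 years elapsed between them.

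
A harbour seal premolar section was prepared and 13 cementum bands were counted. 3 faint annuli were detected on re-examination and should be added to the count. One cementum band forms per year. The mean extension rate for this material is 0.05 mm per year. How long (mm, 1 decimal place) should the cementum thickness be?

True cementum band count = 13 + 3 = 16.
Predicted length = 0.05 mm/year × 16 years = 0.8 mm.

0.8 mm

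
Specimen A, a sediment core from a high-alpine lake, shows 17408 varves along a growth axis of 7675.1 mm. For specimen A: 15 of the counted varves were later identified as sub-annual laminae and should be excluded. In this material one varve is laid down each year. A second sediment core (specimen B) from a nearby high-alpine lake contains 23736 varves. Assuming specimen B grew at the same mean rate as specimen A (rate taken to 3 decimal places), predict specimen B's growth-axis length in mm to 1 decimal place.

Specimen A: correcting the raw count gives 17408 − 15 = 17393 true varves.
A: Extension rate ≈ 7675.1 / 17393 = 0.441 mm/year.
Length of B = 0.441 × 23736 = 10467.6 mm.

10467.6 mm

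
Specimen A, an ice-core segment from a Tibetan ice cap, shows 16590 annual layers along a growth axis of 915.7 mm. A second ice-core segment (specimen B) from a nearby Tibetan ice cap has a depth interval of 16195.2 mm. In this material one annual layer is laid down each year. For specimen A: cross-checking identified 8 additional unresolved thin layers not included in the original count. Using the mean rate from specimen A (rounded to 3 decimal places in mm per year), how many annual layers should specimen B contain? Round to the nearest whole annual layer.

294458 annual layers

Specimen A: true annual layer count = 16590 + 8 = 16598.
A: Extension rate ≈ 915.7 / 16598 = 0.055 mm per year.
B spans 16195.2 / 0.055 = 294458.18 years ≈ 294458 annual layers.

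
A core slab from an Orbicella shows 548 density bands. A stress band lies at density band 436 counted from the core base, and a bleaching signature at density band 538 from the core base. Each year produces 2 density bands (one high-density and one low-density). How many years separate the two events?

The two markers are separated by 538 − 436 = 102 density bands.
102 density bands at 2 per year is 102 / 2 = 51 years.

51 years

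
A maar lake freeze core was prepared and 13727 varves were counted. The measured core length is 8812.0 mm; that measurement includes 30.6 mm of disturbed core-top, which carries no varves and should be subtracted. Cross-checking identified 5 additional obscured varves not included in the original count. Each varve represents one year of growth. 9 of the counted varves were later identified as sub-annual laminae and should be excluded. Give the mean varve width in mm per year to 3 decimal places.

True varve count = 13727 − 9 + 5 = 13723.
Net length = 8812.0 − 30.6 = 8781.4 mm.
Extension rate ≈ 8781.4 / 13723 = 0.640 mm per year.

0.640 mm per year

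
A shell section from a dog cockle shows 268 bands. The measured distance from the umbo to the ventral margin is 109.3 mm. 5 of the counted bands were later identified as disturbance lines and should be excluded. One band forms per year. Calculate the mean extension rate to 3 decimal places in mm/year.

0.416 mm/year

Correcting the raw count gives 268 − 5 = 263 true bands.
Extension rate ≈ 109.3 / 263 = 0.416 mm/year.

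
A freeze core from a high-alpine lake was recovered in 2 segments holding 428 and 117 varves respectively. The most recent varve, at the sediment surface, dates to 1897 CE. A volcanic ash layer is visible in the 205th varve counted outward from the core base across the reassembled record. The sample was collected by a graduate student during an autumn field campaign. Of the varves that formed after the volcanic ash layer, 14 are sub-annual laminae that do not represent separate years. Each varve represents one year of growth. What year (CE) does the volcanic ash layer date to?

1571 CE

Total varves = 428 + 117 = 545.
The volcanic ash layer sits at varve 205 from the core base, so 545 − 205 = 340 varves formed after it.
Excluding 14 false varves: 340 − 14 = 326.
Counting back 326 years from 1897 CE places the volcanic ash layer in 1897 − 326 = 1571 CE.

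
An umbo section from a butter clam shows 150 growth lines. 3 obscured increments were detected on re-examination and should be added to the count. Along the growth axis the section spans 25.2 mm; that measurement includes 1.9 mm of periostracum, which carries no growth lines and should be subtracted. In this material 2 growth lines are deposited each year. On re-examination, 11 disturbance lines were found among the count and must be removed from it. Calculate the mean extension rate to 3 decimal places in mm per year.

0.328 mm per year

True growth line count = 150 − 11 + 3 = 142.
Dividing by 2 growth lines per year: 142 / 2 = 71 years.
The growth record spans 25.2 − 1.9 = 23.3 mm.
23.3 mm over 71 years gives 23.3 / 71 ≈ 0.328 mm per year.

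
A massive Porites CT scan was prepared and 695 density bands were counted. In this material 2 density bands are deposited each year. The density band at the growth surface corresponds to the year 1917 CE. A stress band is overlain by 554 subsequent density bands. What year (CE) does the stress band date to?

1640 CE

There are 554 density bands younger than the stress band.
554 density bands at 2 per year is 554 / 2 = 277 years.
1917 − 277 = 1640 CE.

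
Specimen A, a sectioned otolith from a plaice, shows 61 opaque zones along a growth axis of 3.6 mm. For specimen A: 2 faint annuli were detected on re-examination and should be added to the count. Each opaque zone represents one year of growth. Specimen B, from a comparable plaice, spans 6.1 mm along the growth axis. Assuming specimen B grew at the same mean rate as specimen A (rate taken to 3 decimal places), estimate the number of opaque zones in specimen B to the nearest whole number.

107 opaque zones

Specimen A: true opaque zone count = 61 + 2 = 63.
A: Extension rate ≈ 3.6 / 63 = 0.057 mm/year.
B spans 6.1 / 0.057 = 107.02 years ≈ 107 opaque zones.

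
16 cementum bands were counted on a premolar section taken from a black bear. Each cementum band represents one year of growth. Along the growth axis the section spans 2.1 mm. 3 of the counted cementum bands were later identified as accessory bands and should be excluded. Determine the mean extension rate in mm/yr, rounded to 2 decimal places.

True cementum band count = 16 − 3 = 13.
Mean rate = 2.1 mm / 13 years ≈ 0.16 mm/yr.

0.16 mm/yr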